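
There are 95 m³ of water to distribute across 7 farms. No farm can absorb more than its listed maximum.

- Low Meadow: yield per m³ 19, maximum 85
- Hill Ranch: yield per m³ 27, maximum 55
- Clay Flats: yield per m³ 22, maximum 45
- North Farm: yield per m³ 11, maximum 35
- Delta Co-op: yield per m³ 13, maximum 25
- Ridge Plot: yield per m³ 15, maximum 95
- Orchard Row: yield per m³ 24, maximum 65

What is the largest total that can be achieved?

2445

Highest yield per m³ first: Hill Ranch 27 > Orchard Row 24 > Clay Flats 22 > Low Meadow 19 > Ridge Plot 15 > Delta Co-op 13 > North Farm 11.
Give Hill Ranch 55 to hit its cap of 55 — 40 left.
Only 40 left; Orchard Row takes them to reach 40.
Total = 27×55 + 24×40 = 2445.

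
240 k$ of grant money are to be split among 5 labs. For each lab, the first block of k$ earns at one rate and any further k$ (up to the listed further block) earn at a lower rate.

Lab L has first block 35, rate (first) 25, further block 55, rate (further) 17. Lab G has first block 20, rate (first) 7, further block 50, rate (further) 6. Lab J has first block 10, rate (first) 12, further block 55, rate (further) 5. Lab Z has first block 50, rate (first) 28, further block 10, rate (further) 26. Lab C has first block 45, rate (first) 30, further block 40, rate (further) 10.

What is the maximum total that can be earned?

5290

Rank every tier by rate: Lab C/first 30 > Lab Z/first 28 > Lab Z/second 26 > Lab L/first 25 > Lab L/second 17 > Lab J/first 12 > Lab C/second 10 > Lab G/first 7 > Lab G/second 6 > Lab J/second 5.
Lab C first at 30: fill all 45 — 195 left.
Fill Lab Z first block (50 at 28) — 145 left.
Lab Z second at 26: fill all 10 — 135 left.
Fill Lab L first block (35 at 25) — 100 left.
Fill Lab L second block (55 at 17) — 45 left.
Lab J first at 12: fill all 10 — 35 left.
35 remain; put them into Lab C second at 10.
Total = 30×45 + 28×50 + 26×10 + 25×35 + 17×55 + 12×10 + 10×35 = 5290.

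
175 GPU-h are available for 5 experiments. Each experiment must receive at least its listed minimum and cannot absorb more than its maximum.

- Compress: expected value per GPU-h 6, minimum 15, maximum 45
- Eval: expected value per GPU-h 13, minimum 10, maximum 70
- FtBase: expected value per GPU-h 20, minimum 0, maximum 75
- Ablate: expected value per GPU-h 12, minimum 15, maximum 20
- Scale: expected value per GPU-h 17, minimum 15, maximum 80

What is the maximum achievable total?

Meeting every minimum uses 15+10+0+15+15 = 55 GPU-h, leaving 120.
Rank by expected value per GPU-h: FtBase 20 > Scale 17 > Eval 13 > Ablate 12 > Compress 6.
FtBase: +75 to 75 (cap) → 45 left.
Only 45 left; Scale takes them to reach 60.
Total = 6×15 + 13×10 + 20×75 + 12×15 + 17×60 = 2920.

2920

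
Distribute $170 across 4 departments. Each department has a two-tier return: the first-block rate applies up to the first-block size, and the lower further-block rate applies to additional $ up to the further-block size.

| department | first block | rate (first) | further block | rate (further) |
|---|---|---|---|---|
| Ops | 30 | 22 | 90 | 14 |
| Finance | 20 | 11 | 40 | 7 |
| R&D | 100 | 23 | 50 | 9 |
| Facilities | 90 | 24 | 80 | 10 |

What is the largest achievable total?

4000

Rank every tier by rate: Facilities/T1 24 > R&D/T1 23 > Ops/T1 22 > Ops/T2 14 > Finance/T1 11 > Facilities/T2 10 > R&D/T2 9 > Finance/T2 7.
Fill Facilities T1 block (90 at 24) → 80 left.
80 remain; put them into R&D T1 at 23.
Total = 24×90 + 23×80 = 4000.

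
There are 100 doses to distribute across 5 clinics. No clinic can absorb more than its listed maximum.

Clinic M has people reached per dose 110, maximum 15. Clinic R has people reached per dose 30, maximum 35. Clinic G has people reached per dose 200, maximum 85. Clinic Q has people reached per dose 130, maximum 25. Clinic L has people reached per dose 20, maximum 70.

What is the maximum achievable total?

18950

Highest people reached per dose first: Clinic G 200 > Clinic Q 130 > Clinic M 110 > Clinic R 30 > Clinic L 20.
Clinic G takes 85 to reach its cap of 85 ; 15 left.
Only 15 left; Clinic Q takes them to reach 15.
Total = 200×85 + 130×15 = 18950.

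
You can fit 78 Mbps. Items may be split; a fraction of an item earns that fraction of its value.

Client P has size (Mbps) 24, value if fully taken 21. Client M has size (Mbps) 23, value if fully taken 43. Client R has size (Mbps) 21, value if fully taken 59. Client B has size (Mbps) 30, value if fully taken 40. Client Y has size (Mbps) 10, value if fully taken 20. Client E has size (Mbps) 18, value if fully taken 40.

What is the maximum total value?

170

Rank by value-to-size ratio: Client R 59/21≈2.81, Client E 40/18≈2.22, Client Y 20/10≈2, Client M 43/23≈1.87, Client B 40/30≈1.33, Client P 21/24≈0.875.
All 21 Mbps of Client R fit (value 59) → 57 remain.
Take all of Client E (18 Mbps, value 40) → 39 Mbps left.
Take all of Client Y (10 Mbps, value 20) → 29 Mbps left.
All 23 Mbps of Client M fit (value 43) → 6 remain.
6 Mbps left: a 6/30 share of Client B gives 40×6/30 = 8.
Total value = 170.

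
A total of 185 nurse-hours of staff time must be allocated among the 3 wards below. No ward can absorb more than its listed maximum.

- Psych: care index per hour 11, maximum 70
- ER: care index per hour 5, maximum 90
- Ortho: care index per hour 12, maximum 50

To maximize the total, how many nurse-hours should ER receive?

Highest care index per hour first: Ortho 12 > Psych 11 > ER 5.
Give Ortho 50 to hit its cap of 50 → 135 left.
Give Psych 70 to hit its cap of 70 → 65 left.
ER: +65 (room for 90) → 65. Pool exhausted.

65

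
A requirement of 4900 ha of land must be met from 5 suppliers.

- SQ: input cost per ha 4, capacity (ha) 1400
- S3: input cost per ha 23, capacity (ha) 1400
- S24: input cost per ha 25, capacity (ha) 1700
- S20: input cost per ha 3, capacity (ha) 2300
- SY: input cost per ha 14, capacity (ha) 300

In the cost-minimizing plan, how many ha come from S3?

900

Use suppliers in increasing cost order.
Take 2300 from S20 at 3 → need 2600 more.
Take 1400 from SQ at 4 → need 1200 more.
SY at 14: take all 300 ha → 900 still needed.
S3 (23): take the remaining 900 → done.
S24: unused.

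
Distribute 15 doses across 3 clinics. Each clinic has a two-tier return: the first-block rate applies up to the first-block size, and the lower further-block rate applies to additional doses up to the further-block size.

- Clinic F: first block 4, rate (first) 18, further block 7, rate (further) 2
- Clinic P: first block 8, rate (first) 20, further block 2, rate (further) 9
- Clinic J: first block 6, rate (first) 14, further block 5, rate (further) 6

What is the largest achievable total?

274

Treat each block as its own option and order by rate: Clinic P/tier1 20 > Clinic F/tier1 18 > Clinic J/tier1 14 > Clinic P/tier2 9 > Clinic J/tier2 6 > Clinic F/tier2 2.
Clinic P/tier1 (20): +8 → 7 left.
Clinic F tier1 at 18: fill all 4 → 3 left.
Clinic J/tier1: +3 of 6 at 14; pool empty.
Total = 20×8 + 18×4 + 14×3 = 274.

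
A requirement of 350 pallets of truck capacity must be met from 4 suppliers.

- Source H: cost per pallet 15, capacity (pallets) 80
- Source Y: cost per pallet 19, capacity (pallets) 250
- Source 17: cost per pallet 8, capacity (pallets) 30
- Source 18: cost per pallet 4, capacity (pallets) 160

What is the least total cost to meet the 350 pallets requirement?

Cheapest first:
Source 18 (4): use full 160 → 190 pallets to go.
Source 17 (8): use full 30 → 160 pallets to go.
Source H (15): use full 80 → 80 pallets to go.
Source Y (19): take the remaining 80 → done.
Cost = 160×4 + 30×8 + 80×15 + 80×19 = 3600.

3600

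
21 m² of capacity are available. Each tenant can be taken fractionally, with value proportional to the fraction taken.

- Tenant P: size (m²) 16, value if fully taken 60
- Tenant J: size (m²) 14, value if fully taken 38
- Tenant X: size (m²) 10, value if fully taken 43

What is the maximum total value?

84.25

Best value per unit of size first: Tenant X 43/10≈4.3, Tenant P 60/16≈3.75, Tenant J 38/14≈2.71.
Tenant X: take in full, 10 m² for value 43 ; 11 left.
11 m² left: a 11/16 share of Tenant P gives 60×11/16 = 41.25.
Total value = 84.25.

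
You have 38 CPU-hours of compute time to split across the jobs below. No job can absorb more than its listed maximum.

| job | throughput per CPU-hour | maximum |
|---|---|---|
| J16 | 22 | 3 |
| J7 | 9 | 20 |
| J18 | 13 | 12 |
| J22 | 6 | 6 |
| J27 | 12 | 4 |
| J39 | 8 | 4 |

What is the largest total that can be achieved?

Order the jobs by throughput per CPU-hour: J16 22 > J18 13 > J27 12 > J7 9 > J39 8 > J22 6.
J16: +3 to 3 (cap) → 35 left.
J18 takes 12 to reach its cap of 12 → 23 left.
J27: +4 to 4 (cap) → 19 left.
J7 has room for 20 but only 19 remain, so it gets 19.
Total = 22×3 + 9×19 + 13×12 + 12×4 = 441.

441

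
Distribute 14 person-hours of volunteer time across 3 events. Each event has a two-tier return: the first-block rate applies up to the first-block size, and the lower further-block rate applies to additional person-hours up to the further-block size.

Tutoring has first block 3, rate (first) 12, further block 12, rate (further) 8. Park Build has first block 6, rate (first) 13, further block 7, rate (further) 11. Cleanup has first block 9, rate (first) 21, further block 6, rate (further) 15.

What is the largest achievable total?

Rank every tier by rate: Cleanup/first 21 > Cleanup/second 15 > Park Build/first 13 > Tutoring/first 12 > Park Build/second 11 > Tutoring/second 8.
Cleanup/first (21): +9 — 5 left.
Cleanup second at 15: only 5 left, fill 5.
Total = 21×9 + 15×5 = 264.

264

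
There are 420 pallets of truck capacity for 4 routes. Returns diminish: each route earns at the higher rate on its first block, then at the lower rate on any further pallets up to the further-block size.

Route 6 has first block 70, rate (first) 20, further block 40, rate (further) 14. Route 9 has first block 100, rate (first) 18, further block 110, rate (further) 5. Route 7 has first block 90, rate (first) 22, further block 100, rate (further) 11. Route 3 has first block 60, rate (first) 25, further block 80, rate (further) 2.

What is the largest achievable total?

7900

Treat each block as its own option and order by rate: Route 3/first 25 > Route 7/first 22 > Route 6/first 20 > Route 9/first 18 > Route 6/second 14 > Route 7/second 11 > Route 9/second 5 > Route 3/second 2.
Route 3/first (25): +60 ; 360 left.
Fill Route 7 first block (90 at 22) ; 270 left.
Fill Route 6 first block (70 at 20) ; 200 left.
Route 9/first (18): +100 ; 100 left.
Route 6/second (14): +40 ; 60 left.
Route 7/second: +60 of 100 at 11; pool empty.
Total = 25×60 + 22×90 + 20×70 + 18×100 + 14×40 + 11×60 = 7900.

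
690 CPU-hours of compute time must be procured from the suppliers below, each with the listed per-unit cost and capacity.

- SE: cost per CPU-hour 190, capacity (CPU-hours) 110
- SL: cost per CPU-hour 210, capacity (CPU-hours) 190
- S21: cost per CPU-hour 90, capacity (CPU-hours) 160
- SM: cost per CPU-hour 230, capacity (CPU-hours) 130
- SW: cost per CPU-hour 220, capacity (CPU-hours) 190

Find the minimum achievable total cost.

Fill from the cheapest supplier first.
S21 at 90: take all 160 CPU-hours ; 530 still needed.
SE at 190: take all 110 CPU-hours ; 420 still needed.
SL at 210: take all 190 CPU-hours ; 230 still needed.
Take 190 from SW at 220 ; need 40 more.
SM (230): take the remaining 40 ; done.
Cost = 160×90 + 110×190 + 190×210 + 190×220 + 40×230 = 126200.

126200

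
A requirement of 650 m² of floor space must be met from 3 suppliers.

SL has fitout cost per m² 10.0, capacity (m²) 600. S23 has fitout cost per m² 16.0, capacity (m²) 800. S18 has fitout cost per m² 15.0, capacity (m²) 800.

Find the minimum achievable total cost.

6750

Cheapest first:
Take 600 from SL at 10.0 ; need 50 more.
S18 at 15.0: take 50 of its 800 ; requirement met.
S23: unused.
Cost = 600×10.0 + 50×15.0 = 6750.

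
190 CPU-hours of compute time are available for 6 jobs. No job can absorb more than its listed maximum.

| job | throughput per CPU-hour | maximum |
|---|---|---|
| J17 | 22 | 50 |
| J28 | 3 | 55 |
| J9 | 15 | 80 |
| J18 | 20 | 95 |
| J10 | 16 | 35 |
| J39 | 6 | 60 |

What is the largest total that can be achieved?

Highest throughput per CPU-hour first: J17 22 > J18 20 > J10 16 > J9 15 > J39 6 > J28 3.
J17 takes 50 to reach its cap of 50 ; 140 left.
Give J18 95 to hit its cap of 95 ; 45 left.
J10 takes 35 to reach its cap of 35 ; 10 left.
J9: +10 (room for 80) → 10. Pool exhausted.
Total = 22×50 + 15×10 + 20×95 + 16×35 = 3710.

3710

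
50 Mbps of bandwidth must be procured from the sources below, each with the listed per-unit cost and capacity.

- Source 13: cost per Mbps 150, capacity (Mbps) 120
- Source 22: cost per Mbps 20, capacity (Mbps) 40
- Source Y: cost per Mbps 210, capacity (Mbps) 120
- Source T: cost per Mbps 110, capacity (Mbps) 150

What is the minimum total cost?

1900

Fill from the cheapest source first.
Source 22 (20): use full 40 — 10 Mbps to go.
Take 10 from Source T at 110 to finish.
Source 13, Source Y: unused.
Cost = 40×20 + 10×110 = 1900.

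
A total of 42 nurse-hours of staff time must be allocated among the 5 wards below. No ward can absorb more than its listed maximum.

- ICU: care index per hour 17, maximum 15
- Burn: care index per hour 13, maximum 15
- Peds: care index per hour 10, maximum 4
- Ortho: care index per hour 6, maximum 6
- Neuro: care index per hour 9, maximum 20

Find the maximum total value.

Rank by care index per hour: ICU 17 > Burn 13 > Peds 10 > Neuro 9 > Ortho 6.
Give ICU 15 to hit its cap of 15 → 27 left.
Burn takes 15 to reach its cap of 15 → 12 left.
Peds: +4 to 4 (cap) → 8 left.
Neuro has room for 20 but only 8 remain, so it gets 8.
Total = 17×15 + 13×15 + 10×4 + 9×8 = 562.

562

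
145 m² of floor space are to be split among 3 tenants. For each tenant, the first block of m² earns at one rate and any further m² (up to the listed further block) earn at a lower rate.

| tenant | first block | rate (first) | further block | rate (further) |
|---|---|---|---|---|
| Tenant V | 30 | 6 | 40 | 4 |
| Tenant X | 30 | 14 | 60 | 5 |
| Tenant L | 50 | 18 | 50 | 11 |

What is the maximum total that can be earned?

Treat each block as its own option and order by rate: Tenant L/first 18 > Tenant X/first 14 > Tenant L/second 11 > Tenant V/first 6 > Tenant X/second 5 > Tenant V/second 4.
Fill Tenant L first block (50 at 18) — 95 left.
Tenant X/first (14): +30 — 65 left.
Tenant L second at 11: fill all 50 — 15 left.
Tenant V/first: +15 of 30 at 6; pool empty.
Total = 18×50 + 14×30 + 11×50 + 6×15 = 1960.

1960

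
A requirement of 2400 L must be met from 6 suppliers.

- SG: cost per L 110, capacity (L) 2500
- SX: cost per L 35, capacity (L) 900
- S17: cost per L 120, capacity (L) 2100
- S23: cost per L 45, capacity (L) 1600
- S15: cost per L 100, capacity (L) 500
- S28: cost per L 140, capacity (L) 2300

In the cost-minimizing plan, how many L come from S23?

1500

Fill from the cheapest supplier first.
Take 900 from SX at 35 — need 1500 more.
Take 1500 from S23 at 45 to finish.
S15, SG, S17, S28: unused.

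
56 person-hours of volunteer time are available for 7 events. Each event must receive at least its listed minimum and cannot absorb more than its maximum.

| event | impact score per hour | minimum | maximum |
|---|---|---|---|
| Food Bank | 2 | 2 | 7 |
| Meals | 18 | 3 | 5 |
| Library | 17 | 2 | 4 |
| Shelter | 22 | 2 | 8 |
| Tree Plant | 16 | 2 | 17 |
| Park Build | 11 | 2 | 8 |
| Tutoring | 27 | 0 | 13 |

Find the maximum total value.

Meeting every minimum uses 2+3+2+2+2+2+0 = 13 person-hours, leaving 43.
Highest impact score per hour first: Tutoring 27 > Shelter 22 > Meals 18 > Library 17 > Tree Plant 16 > Park Build 11 > Food Bank 2.
Tutoring takes 13 more to reach its cap of 13 → 30 left.
Give Shelter 6 more to hit its cap of 8 → 24 left.
Meals takes 2 more to reach its cap of 5 → 22 left.
Library: +2 to 4 (cap) → 20 left.
Tree Plant: +15 to 17 (cap) → 5 left.
Park Build: +5 (room for 6) → 7. Pool exhausted.
Total = 2×2 + 18×5 + 17×4 + 22×8 + 16×17 + 11×7 + 27×13 = 1038.

1038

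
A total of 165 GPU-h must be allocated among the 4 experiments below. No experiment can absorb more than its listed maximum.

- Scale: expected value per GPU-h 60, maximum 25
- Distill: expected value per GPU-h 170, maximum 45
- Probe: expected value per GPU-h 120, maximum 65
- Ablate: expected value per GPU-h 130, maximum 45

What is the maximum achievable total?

Highest expected value per GPU-h first: Distill 170 > Ablate 130 > Probe 120 > Scale 60.
Give Distill 45 to hit its cap of 45 ; 120 left.
Ablate: +45 to 45 (cap) ; 75 left.
Probe: +65 to 65 (cap) ; 10 left.
Only 10 left; Scale takes them to reach 10.
Total = 60×10 + 170×45 + 120×65 + 130×45 = 21900.

21900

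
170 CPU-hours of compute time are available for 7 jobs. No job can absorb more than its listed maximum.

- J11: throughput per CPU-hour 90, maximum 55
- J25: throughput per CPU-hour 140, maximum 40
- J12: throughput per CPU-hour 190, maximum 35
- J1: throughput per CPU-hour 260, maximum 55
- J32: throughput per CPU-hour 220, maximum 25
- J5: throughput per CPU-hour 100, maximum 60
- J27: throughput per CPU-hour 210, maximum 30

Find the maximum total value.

36250

Rank by throughput per CPU-hour: J1 260 > J32 220 > J27 210 > J12 190 > J25 140 > J5 100 > J11 90.
Give J1 55 to hit its cap of 55 → 115 left.
J32 takes 25 to reach its cap of 25 → 90 left.
Give J27 30 to hit its cap of 30 → 60 left.
J12 takes 35 to reach its cap of 35 → 25 left.
Only 25 left; J25 takes them to reach 25.
Total = 140×25 + 190×35 + 260×55 + 220×25 + 210×30 = 36250.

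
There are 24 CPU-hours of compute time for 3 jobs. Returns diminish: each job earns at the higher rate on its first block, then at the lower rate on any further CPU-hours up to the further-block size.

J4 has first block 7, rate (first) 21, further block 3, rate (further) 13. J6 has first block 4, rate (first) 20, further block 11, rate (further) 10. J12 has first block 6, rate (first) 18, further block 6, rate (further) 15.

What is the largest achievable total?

Rank every tier by rate: J4/first 21 > J6/first 20 > J12/first 18 > J12/second 15 > J4/second 13 > J6/second 10.
J4 first at 21: fill all 7 → 17 left.
J6 first at 20: fill all 4 → 13 left.
J12 first at 18: fill all 6 → 7 left.
J12/second (15): +6 → 1 left.
1 remain; put them into J4 second at 13.
Total = 21×7 + 20×4 + 18×6 + 15×6 + 13×1 = 438.

438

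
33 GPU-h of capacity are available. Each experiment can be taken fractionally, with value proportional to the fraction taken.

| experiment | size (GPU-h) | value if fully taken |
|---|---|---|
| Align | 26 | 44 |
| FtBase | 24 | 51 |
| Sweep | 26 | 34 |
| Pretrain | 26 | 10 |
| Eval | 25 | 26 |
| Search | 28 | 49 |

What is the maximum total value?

Sort by value density: FtBase 51/24≈2.12, Search 49/28≈1.75, Align 44/26≈1.69, Sweep 34/26≈1.31, Eval 26/25≈1.04, Pretrain 10/26≈0.385.
FtBase: take in full, 24 GPU-h for value 51 — 9 left.
Only 9 GPU-h remain; take 9/28 of Search for value 49×9/28 = 15.75.
Total value = 66.75.

66.75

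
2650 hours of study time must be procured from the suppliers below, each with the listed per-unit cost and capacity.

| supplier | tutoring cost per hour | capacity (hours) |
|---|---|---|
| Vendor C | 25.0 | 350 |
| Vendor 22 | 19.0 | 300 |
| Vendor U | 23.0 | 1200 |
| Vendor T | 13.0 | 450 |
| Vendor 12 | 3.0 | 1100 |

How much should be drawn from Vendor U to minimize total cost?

Use suppliers in increasing cost order.
Take 1100 from Vendor 12 at 3.0 — need 1550 more.
Vendor T at 13.0: take all 450 hours — 1100 still needed.
Vendor 22 (19.0): use full 300 — 800 hours to go.
Take 800 from Vendor U at 23.0 to finish.
Vendor C: unused.

800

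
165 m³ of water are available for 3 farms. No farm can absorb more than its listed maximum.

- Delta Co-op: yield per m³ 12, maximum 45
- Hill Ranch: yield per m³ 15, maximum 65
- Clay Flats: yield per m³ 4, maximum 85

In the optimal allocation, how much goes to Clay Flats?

Highest yield per m³ first: Hill Ranch 15 > Delta Co-op 12 > Clay Flats 4.
Hill Ranch: +65 to 65 (cap) — 100 left.
Delta Co-op takes 45 to reach its cap of 45 — 55 left.
Only 55 left; Clay Flats takes them to reach 55.

55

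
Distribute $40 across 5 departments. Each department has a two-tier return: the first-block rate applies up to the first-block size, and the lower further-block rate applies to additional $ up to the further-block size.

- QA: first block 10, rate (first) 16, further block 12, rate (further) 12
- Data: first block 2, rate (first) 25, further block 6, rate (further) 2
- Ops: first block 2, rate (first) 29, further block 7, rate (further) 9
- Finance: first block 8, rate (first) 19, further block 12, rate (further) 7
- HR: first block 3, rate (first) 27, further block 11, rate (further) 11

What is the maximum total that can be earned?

678

Treat each block as its own option and order by rate: Ops/first 29 > HR/first 27 > Data/first 25 > Finance/first 19 > QA/first 16 > QA/second 12 > HR/second 11 > Ops/second 9 > Finance/second 7 > Data/second 2.
Ops first at 29: fill all 2 ; 38 left.
Fill HR first block (3 at 27) ; 35 left.
Data/first (25): +2 ; 33 left.
Fill Finance first block (8 at 19) ; 25 left.
QA first at 16: fill all 10 ; 15 left.
QA/second (12): +12 ; 3 left.
HR second at 11: only 3 left, fill 3.
Total = 29×2 + 27×3 + 25×2 + 19×8 + 16×10 + 12×12 + 11×3 = 678.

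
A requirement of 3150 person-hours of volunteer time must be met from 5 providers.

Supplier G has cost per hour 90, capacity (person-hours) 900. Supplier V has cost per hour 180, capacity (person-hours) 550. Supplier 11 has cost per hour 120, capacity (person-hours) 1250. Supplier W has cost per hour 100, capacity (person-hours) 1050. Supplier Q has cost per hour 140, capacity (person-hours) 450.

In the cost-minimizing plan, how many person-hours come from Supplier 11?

1200

Fill from the cheapest provider first.
Take 900 from Supplier G at 90 — need 2250 more.
Take 1050 from Supplier W at 100 — need 1200 more.
Supplier 11 at 120: take 1200 of its 1250 — requirement met.
Supplier Q, Supplier V: unused.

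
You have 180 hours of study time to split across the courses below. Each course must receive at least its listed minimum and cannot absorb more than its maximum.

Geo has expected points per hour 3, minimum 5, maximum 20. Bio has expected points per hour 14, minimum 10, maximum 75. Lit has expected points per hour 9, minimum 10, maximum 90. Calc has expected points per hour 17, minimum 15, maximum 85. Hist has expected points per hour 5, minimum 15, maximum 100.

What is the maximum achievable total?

2535

Meeting every minimum uses 5+10+10+15+15 = 55 hours, leaving 125.
Order the courses by expected points per hour: Calc 17 > Bio 14 > Lit 9 > Hist 5 > Geo 3.
Calc takes 70 more to reach its cap of 85 → 55 left.
Only 55 left; Bio takes them to reach 65.
Total = 3×5 + 14×65 + 9×10 + 17×85 + 5×15 = 2535.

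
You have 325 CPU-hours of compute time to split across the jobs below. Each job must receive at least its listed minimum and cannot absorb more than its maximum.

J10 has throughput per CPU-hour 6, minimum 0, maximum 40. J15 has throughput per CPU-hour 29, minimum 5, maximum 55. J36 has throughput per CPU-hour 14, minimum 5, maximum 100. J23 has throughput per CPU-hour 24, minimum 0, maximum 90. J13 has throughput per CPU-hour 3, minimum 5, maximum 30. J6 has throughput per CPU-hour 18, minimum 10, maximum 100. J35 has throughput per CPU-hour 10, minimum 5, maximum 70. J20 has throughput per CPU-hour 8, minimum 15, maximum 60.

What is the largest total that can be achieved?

Meeting every minimum uses 0+5+5+0+5+10+5+15 = 45 CPU-hours, leaving 280.
Rank by throughput per CPU-hour: J15 29 > J23 24 > J6 18 > J36 14 > J35 10 > J20 8 > J10 6 > J13 3.
J15: +50 to 55 (cap) — 230 left.
J23 takes 90 more to reach its cap of 90 — 140 left.
Give J6 90 more to hit its cap of 100 — 50 left.
J36 has room for 95 more but only 50 remain, so it gets 55.
Total = 29×55 + 14×55 + 24×90 + 3×5 + 18×100 + 10×5 + 8×15 = 6510.

6510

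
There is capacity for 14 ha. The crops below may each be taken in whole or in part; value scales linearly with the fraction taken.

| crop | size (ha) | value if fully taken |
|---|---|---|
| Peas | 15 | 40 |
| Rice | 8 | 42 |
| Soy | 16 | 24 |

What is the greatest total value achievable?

Rank by value-to-size ratio: Rice 42/8≈5.25, Peas 40/15≈2.67, Soy 24/16≈1.5.
Take all of Rice (8 ha, value 42) ; 6 ha left.
6 ha left: a 6/15 share of Peas gives 40×6/15 = 16.
Total value = 58.

58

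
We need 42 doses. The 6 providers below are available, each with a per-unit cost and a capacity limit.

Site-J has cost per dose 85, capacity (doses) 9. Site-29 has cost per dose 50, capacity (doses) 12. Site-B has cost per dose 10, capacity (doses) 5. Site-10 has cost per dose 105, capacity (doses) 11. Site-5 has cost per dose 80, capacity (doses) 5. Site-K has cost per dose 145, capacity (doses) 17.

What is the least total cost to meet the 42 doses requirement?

Fill from the cheapest provider first.
Site-B (10): use full 5 ; 37 doses to go.
Take 12 from Site-29 at 50 ; need 25 more.
Site-5 (80): use full 5 ; 20 doses to go.
Take 9 from Site-J at 85 ; need 11 more.
Site-10 (105): use full 11 ; 0 doses to go.
Site-K: unused.
Cost = 5×10 + 12×50 + 5×80 + 9×85 + 11×105 = 2970.

2970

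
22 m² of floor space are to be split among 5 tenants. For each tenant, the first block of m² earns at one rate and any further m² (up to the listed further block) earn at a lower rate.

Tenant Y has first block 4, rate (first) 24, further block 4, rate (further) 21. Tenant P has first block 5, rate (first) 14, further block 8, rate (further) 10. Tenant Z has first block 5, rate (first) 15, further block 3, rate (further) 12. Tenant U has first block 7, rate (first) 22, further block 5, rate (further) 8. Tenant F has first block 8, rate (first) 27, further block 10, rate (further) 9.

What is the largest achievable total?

Rank every tier by rate: Tenant F/first 27 > Tenant Y/first 24 > Tenant U/first 22 > Tenant Y/second 21 > Tenant Z/first 15 > Tenant P/first 14 > Tenant Z/second 12 > Tenant P/second 10 > Tenant F/second 9 > Tenant U/second 8.
Tenant F/first (27): +8 → 14 left.
Tenant Y/first (24): +4 → 10 left.
Fill Tenant U first block (7 at 22) → 3 left.
Tenant Y/second: +3 of 4 at 21; pool empty.
Total = 27×8 + 24×4 + 22×7 + 21×3 = 529.

529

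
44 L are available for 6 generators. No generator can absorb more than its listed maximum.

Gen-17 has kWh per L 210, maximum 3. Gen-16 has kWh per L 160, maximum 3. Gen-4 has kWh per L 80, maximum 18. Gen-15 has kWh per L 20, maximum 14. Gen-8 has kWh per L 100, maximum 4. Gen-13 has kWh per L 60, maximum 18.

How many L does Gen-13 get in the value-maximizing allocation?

16

Highest kWh per L first: Gen-17 210 > Gen-16 160 > Gen-8 100 > Gen-4 80 > Gen-13 60 > Gen-15 20.
Gen-17: +3 to 3 (cap) — 41 left.
Give Gen-16 3 to hit its cap of 3 — 38 left.
Give Gen-8 4 to hit its cap of 4 — 34 left.
Gen-4: +18 to 18 (cap) — 16 left.
Gen-13 has room for 18 but only 16 remain, so it gets 16.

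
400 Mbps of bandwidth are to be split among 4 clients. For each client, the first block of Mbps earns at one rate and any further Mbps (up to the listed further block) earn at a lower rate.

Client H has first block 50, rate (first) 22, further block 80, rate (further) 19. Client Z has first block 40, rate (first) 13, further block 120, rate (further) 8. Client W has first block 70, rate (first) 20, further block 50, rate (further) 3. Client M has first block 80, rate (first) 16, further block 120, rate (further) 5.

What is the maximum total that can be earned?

Rank every tier by rate: Client H/first 22 > Client W/first 20 > Client H/second 19 > Client M/first 16 > Client Z/first 13 > Client Z/second 8 > Client M/second 5 > Client W/second 3.
Fill Client H first block (50 at 22) ; 350 left.
Client W first at 20: fill all 70 ; 280 left.
Client H second at 19: fill all 80 ; 200 left.
Client M/first (16): +80 ; 120 left.
Fill Client Z first block (40 at 13) ; 80 left.
Client Z/second: +80 of 120 at 8; pool empty.
Total = 22×50 + 20×70 + 19×80 + 16×80 + 13×40 + 8×80 = 6460.

6460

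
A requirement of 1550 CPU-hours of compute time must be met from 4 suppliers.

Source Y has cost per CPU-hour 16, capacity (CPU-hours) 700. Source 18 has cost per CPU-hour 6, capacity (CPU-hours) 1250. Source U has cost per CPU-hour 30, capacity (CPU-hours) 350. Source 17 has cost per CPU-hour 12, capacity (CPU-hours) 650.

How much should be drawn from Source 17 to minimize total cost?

Cheapest first:
Source 18 at 6: take all 1250 CPU-hours → 300 still needed.
Source 17 at 12: take 300 of its 650 → requirement met.
Source Y, Source U: unused.

300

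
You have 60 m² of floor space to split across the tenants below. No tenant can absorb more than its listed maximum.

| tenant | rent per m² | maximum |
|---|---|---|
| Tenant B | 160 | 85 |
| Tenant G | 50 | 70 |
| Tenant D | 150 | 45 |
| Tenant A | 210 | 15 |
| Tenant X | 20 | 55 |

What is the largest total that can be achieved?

Order the tenants by rent per m²: Tenant A 210 > Tenant B 160 > Tenant D 150 > Tenant G 50 > Tenant X 20.
Tenant A takes 15 to reach its cap of 15 — 45 left.
Tenant B has room for 85 but only 45 remain, so it gets 45.
Total = 160×45 + 210×15 = 10350.

10350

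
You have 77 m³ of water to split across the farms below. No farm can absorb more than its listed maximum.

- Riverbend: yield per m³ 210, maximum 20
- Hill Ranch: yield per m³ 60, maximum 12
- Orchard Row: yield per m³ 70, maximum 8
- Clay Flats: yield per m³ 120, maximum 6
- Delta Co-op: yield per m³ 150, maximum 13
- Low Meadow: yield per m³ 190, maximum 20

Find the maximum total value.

Order the farms by yield per m³: Riverbend 210 > Low Meadow 190 > Delta Co-op 150 > Clay Flats 120 > Orchard Row 70 > Hill Ranch 60.
Riverbend takes 20 to reach its cap of 20 → 57 left.
Give Low Meadow 20 to hit its cap of 20 → 37 left.
Delta Co-op: +13 to 13 (cap) → 24 left.
Give Clay Flats 6 to hit its cap of 6 → 18 left.
Orchard Row: +8 to 8 (cap) → 10 left.
Hill Ranch has room for 12 but only 10 remain, so it gets 10.
Total = 210×20 + 60×10 + 70×8 + 120×6 + 150×13 + 190×20 = 11830.

11830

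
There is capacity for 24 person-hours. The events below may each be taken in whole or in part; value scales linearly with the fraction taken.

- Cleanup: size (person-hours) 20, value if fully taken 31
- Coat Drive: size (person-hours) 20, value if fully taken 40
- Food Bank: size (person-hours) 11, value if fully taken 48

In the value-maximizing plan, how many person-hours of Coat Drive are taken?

Rank by value-to-size ratio: Food Bank 48/11≈4.36, Coat Drive 40/20≈2, Cleanup 31/20≈1.55.
Food Bank: take in full, 11 person-hours for value 48 ; 13 left.
13 person-hours left: a 13/20 share of Coat Drive gives 40×13/20 = 26.

13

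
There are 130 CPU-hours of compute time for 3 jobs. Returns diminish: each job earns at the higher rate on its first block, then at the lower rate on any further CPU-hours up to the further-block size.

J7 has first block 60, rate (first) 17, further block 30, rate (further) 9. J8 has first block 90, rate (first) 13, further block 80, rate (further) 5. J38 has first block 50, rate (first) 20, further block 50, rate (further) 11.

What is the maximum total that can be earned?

Treat each block as its own option and order by rate: J38/tier1 20 > J7/tier1 17 > J8/tier1 13 > J38/tier2 11 > J7/tier2 9 > J8/tier2 5.
J38/tier1 (20): +50 ; 80 left.
J7 tier1 at 17: fill all 60 ; 20 left.
J8 tier1 at 13: only 20 left, fill 20.
Total = 20×50 + 17×60 + 13×20 = 2280.

2280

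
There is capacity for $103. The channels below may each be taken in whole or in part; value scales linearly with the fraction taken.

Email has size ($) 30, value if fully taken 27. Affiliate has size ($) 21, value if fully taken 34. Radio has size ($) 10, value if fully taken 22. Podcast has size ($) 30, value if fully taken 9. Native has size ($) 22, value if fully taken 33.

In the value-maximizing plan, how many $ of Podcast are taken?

20

Sort by value density: Radio 22/10≈2.2, Affiliate 34/21≈1.62, Native 33/22≈1.5, Email 27/30≈0.9, Podcast 9/30≈0.3.
Radio: take in full, 10 $ for value 22 — 93 left.
Take all of Affiliate (21 $, value 34) — 72 $ left.
Take all of Native (22 $, value 33) — 50 $ left.
All 30 $ of Email fit (value 27) — 20 remain.
20 $ left: a 20/30 share of Podcast gives 9×20/30 = 6.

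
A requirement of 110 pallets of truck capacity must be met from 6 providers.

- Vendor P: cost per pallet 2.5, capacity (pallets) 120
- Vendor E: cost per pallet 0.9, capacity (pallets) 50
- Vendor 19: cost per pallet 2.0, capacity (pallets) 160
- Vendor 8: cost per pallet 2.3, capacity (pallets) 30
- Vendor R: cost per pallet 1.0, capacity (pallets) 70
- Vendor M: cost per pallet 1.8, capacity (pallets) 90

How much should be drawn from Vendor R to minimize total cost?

Fill from the cheapest provider first.
Vendor E at 0.9: take all 50 pallets ; 60 still needed.
Take 60 from Vendor R at 1.0 to finish.
Vendor M, Vendor 19, Vendor 8, Vendor P: unused.

60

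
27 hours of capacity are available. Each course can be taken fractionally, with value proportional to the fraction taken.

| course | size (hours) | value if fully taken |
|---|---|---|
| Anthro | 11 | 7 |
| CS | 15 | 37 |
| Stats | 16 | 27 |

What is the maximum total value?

57.25

Best value per unit of size first: CS 37/15≈2.47, Stats 27/16≈1.69, Anthro 7/11≈0.636.
CS: take in full, 15 hours for value 37 — 12 left.
Only 12 hours remain; take 12/16 of Stats for value 27×12/16 = 20.25.
Total value = 57.25.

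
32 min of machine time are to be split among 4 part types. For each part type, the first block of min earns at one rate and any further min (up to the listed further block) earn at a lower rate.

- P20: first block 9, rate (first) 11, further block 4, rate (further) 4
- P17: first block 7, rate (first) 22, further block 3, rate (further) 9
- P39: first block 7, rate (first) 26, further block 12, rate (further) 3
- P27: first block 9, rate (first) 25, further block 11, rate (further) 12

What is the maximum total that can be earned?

669

Treat each block as its own option and order by rate: P39/T1 26 > P27/T1 25 > P17/T1 22 > P27/T2 12 > P20/T1 11 > P17/T2 9 > P20/T2 4 > P39/T2 3.
Fill P39 T1 block (7 at 26) → 25 left.
Fill P27 T1 block (9 at 25) → 16 left.
Fill P17 T1 block (7 at 22) → 9 left.
9 remain; put them into P27 T2 at 12.
Total = 26×7 + 25×9 + 22×7 + 12×9 = 669.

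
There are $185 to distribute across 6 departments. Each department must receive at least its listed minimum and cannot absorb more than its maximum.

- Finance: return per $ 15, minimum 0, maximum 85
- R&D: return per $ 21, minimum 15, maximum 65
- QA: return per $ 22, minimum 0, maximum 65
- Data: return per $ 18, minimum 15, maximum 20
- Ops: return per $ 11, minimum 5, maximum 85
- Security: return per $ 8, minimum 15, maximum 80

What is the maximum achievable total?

Meeting every minimum uses 0+15+0+15+5+15 = 50 $, leaving 135.
Highest return per $ first: QA 22 > R&D 21 > Data 18 > Finance 15 > Ops 11 > Security 8.
QA: +65 to 65 (cap) ; 70 left.
R&D takes 50 more to reach its cap of 65 ; 20 left.
Data: +5 to 20 (cap) ; 15 left.
Only 15 left; Finance takes them to reach 15.
Total = 15×15 + 21×65 + 22×65 + 18×20 + 11×5 + 8×15 = 3555.

3555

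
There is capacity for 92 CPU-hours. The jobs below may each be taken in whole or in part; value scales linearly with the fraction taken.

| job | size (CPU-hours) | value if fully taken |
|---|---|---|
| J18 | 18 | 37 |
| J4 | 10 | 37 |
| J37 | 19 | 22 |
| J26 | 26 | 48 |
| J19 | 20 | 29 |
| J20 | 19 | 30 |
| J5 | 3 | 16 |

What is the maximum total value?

191.2

Sort by value density: J5 16/3≈5.33, J4 37/10≈3.7, J18 37/18≈2.06, J26 48/26≈1.85, J20 30/19≈1.58, J19 29/20≈1.45, J37 22/19≈1.16.
J5: take in full, 3 CPU-hours for value 16 → 89 left.
J4: take in full, 10 CPU-hours for value 37 → 79 left.
J18: take in full, 18 CPU-hours for value 37 → 61 left.
J26: take in full, 26 CPU-hours for value 48 → 35 left.
J20: take in full, 19 CPU-hours for value 30 → 16 left.
16 CPU-hours left: a 16/20 share of J19 gives 29×16/20 = 23.2.
Total value = 191.2.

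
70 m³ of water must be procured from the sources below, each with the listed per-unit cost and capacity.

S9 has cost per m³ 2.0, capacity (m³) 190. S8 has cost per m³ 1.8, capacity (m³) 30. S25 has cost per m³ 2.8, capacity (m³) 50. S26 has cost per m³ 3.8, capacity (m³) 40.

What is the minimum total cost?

134

Fill from the cheapest source first.
S8 (1.8): use full 30 — 40 m³ to go.
S9 at 2.0: take 40 of its 190 — requirement met.
S25, S26: unused.
Cost = 30×1.8 + 40×2.0 = 134.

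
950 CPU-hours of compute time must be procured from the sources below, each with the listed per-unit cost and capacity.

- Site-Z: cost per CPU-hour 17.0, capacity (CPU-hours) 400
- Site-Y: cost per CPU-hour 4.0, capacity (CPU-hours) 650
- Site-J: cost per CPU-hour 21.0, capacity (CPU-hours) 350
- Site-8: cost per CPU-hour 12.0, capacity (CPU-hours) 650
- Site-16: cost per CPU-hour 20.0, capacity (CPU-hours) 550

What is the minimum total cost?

Use sources in increasing cost order.
Take 650 from Site-Y at 4.0 — need 300 more.
Site-8 (12.0): take the remaining 300 — done.
Site-Z, Site-16, Site-J: unused.
Cost = 650×4.0 + 300×12.0 = 6200.

6200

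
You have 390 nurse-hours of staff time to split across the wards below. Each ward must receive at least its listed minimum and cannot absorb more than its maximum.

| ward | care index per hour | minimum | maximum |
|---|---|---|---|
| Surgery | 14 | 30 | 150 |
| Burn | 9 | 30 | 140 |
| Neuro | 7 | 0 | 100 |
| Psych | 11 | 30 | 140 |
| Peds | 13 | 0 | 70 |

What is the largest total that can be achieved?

4820

Meeting every minimum uses 30+30+0+30+0 = 90 nurse-hours, leaving 300.
Rank by care index per hour: Surgery 14 > Peds 13 > Psych 11 > Burn 9 > Neuro 7.
Surgery takes 120 more to reach its cap of 150 ; 180 left.
Give Peds 70 more to hit its cap of 70 ; 110 left.
Psych: +110 to 140 (cap) ; 0 left.
Total = 14×150 + 9×30 + 11×140 + 13×70 = 4820.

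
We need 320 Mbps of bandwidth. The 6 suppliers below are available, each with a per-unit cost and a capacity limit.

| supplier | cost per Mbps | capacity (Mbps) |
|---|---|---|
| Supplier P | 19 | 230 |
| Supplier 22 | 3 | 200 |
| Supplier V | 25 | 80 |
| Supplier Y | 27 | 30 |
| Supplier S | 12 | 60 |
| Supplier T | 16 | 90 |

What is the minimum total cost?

Use suppliers in increasing cost order.
Supplier 22 at 3: take all 200 Mbps — 120 still needed.
Take 60 from Supplier S at 12 — need 60 more.
Supplier T (16): take the remaining 60 — done.
Supplier P, Supplier V, Supplier Y: unused.
Cost = 200×3 + 60×12 + 60×16 = 2280.

2280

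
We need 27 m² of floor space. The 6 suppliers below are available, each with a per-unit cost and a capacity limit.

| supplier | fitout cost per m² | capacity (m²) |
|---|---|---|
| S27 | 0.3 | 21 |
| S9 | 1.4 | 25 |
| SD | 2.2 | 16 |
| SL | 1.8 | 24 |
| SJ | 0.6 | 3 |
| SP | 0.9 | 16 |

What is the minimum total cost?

Fill from the cheapest supplier first.
S27 (0.3): use full 21 → 6 m² to go.
Take 3 from SJ at 0.6 → need 3 more.
SP at 0.9: take 3 of its 16 → requirement met.
S9, SL, SD: unused.
Cost = 21×0.3 + 3×0.6 + 3×0.9 = 10.8.

10.8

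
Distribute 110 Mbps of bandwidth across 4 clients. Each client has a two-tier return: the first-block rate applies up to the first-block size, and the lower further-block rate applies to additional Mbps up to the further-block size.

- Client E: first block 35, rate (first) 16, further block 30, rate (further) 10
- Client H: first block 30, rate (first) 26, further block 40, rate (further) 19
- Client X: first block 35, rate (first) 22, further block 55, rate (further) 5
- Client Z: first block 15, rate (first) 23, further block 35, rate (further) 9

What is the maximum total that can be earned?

2465

Treat each block as its own option and order by rate: Client H/first 26 > Client Z/first 23 > Client X/first 22 > Client H/second 19 > Client E/first 16 > Client E/second 10 > Client Z/second 9 > Client X/second 5.
Fill Client H first block (30 at 26) — 80 left.
Client Z first at 23: fill all 15 — 65 left.
Fill Client X first block (35 at 22) — 30 left.
Client H/second: +30 of 40 at 19; pool empty.
Total = 26×30 + 23×15 + 22×35 + 19×30 = 2465.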